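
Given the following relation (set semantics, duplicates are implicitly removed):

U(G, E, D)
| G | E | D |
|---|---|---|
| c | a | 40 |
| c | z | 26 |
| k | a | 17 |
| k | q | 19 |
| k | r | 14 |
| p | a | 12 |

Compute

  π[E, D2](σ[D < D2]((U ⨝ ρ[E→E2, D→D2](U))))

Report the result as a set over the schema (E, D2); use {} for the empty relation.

{(a, 19), (r, 17), (r, 19), (z, 40)}

ρ[E→E2, D→D2]: schema becomes (G, E2, D2); tuples unchanged.
Joining U and ρ[E→E2, D→D2](U) on G yields {(c, a, 40, a, 40), (c, a, 40, z, 26), (c, z, 26, a, 40), (c, z, 26, z, 26), (k, a, 17, a, 17), (k, a, 17, q, 19), (k, a, 17, r, 14), (k, q, 19, a, 17), (k, q, 19, q, 19), (k, q, 19, r, 14), (k, r, 14, a, 17), (k, r, 14, q, 19), (k, r, 14, r, 14), (p, a, 12, a, 12)}.
Filtering on D < D2 leaves {(c, z, 26, a, 40), (k, a, 17, q, 19), (k, r, 14, a, 17), (k, r, 14, q, 19)}.
Keep only column(s) E, D2: {(a, 19), (r, 17), (r, 19), (z, 40)}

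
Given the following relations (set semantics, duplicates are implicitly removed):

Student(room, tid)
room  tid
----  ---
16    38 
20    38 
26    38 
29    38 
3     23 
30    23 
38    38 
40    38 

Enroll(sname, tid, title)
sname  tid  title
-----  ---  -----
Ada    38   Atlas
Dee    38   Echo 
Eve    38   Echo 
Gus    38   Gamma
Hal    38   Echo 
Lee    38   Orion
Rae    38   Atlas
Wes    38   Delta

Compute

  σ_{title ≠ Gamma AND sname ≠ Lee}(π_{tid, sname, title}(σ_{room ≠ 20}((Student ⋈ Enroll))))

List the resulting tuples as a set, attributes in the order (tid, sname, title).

Natural join on tid: {(16, 38, Ada, Atlas), (16, 38, Dee, Echo), (16, 38, Eve, Echo), (16, 38, Gus, Gamma), (16, 38, Hal, Echo), (16, 38, Lee, Orion), (16, 38, Rae, Atlas), (16, 38, Wes, Delta), (20, 38, Ada, Atlas), (20, 38, Dee, Echo), (20, 38, Eve, Echo), (20, 38, Gus, Gamma), (20, 38, Hal, Echo), (20, 38, Lee, Orion), (20, 38, Rae, Atlas), (20, 38, Wes, Delta), (26, 38, Ada, Atlas), (26, 38, Dee, Echo), (26, 38, Eve, Echo), (26, 38, Gus, Gamma), (26, 38, Hal, Echo), (26, 38, Lee, Orion), (26, 38, Rae, Atlas), (26, 38, Wes, Delta), (29, 38, Ada, Atlas), (29, 38, Dee, Echo), (29, 38, Eve, Echo), (29, 38, Gus, Gamma), (29, 38, Hal, Echo), (29, 38, Lee, Orion), (29, 38, Rae, Atlas), (29, 38, Wes, Delta), (38, 38, Ada, Atlas), (38, 38, Dee, Echo), (38, 38, Eve, Echo), (38, 38, Gus, Gamma), (38, 38, Hal, Echo), (38, 38, Lee, Orion), (38, 38, Rae, Atlas), (38, 38, Wes, Delta), (40, 38, Ada, Atlas), (40, 38, Dee, Echo), (40, 38, Eve, Echo), (40, 38, Gus, Gamma), (40, 38, Hal, Echo), (40, 38, Lee, Orion), (40, 38, Rae, Atlas), (40, 38, Wes, Delta)}
σ[room ≠ 20]: keep tuples satisfying room ≠ 20 → {(16, 38, Ada, Atlas), (16, 38, Dee, Echo), (16, 38, Eve, Echo), (16, 38, Gus, Gamma), (16, 38, Hal, Echo), (16, 38, Lee, Orion), (16, 38, Rae, Atlas), (16, 38, Wes, Delta), (26, 38, Ada, Atlas), (26, 38, Dee, Echo), (26, 38, Eve, Echo), (26, 38, Gus, Gamma), (26, 38, Hal, Echo), (26, 38, Lee, Orion), (26, 38, Rae, Atlas), (26, 38, Wes, Delta), (29, 38, Ada, Atlas), (29, 38, Dee, Echo), (29, 38, Eve, Echo), (29, 38, Gus, Gamma), (29, 38, Hal, Echo), (29, 38, Lee, Orion), (29, 38, Rae, Atlas), (29, 38, Wes, Delta), (38, 38, Ada, Atlas), (38, 38, Dee, Echo), (38, 38, Eve, Echo), (38, 38, Gus, Gamma), (38, 38, Hal, Echo), (38, 38, Lee, Orion), (38, 38, Rae, Atlas), (38, 38, Wes, Delta), (40, 38, Ada, Atlas), (40, 38, Dee, Echo), (40, 38, Eve, Echo), (40, 38, Gus, Gamma), (40, 38, Hal, Echo), (40, 38, Lee, Orion), (40, 38, Rae, Atlas), (40, 38, Wes, Delta)}
Keep only column(s) tid, sname, title (32 duplicate(s) eliminated): {(38, Ada, Atlas), (38, Dee, Echo), (38, Eve, Echo), (38, Gus, Gamma), (38, Hal, Echo), (38, Lee, Orion), (38, Rae, Atlas), (38, Wes, Delta)}
σ[title ≠ Gamma AND sname ≠ Lee]: keep tuples satisfying title ≠ Gamma AND sname ≠ Lee → {(38, Ada, Atlas), (38, Dee, Echo), (38, Eve, Echo), (38, Hal, Echo), (38, Rae, Atlas), (38, Wes, Delta)}

{(38, Ada, Atlas), (38, Dee, Echo), (38, Eve, Echo), (38, Hal, Echo), (38, Rae, Atlas), (38, Wes, Delta)}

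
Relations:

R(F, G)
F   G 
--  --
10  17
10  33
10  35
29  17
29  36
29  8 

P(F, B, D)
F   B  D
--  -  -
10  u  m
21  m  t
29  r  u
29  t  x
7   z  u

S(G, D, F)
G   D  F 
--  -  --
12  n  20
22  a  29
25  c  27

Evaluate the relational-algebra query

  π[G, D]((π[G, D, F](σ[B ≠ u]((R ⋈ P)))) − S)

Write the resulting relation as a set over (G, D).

Joining R and P on F yields {(10, 17, u, m), (10, 33, u, m), (10, 35, u, m), (29, 17, r, u), (29, 17, t, x), (29, 36, r, u), (29, 36, t, x), (29, 8, r, u), (29, 8, t, x)}.
σ[B ≠ u]: keep tuples satisfying B ≠ u → {(29, 17, r, u), (29, 17, t, x), (29, 36, r, u), (29, 36, t, x), (29, 8, r, u), (29, 8, t, x)}
π[G, D, F]: project onto (G, D, F) → {(17, u, 29), (17, x, 29), (36, u, 29), (36, x, 29), (8, u, 29), (8, x, 29)}
Set difference of the two operands is {(17, u, 29), (17, x, 29), (36, u, 29), (36, x, 29), (8, u, 29), (8, x, 29)}.
π[G, D]: project onto (G, D) → {(17, u), (17, x), (36, u), (36, x), (8, u), (8, x)}

{(17, u), (17, x), (36, u), (36, x), (8, u), (8, x)}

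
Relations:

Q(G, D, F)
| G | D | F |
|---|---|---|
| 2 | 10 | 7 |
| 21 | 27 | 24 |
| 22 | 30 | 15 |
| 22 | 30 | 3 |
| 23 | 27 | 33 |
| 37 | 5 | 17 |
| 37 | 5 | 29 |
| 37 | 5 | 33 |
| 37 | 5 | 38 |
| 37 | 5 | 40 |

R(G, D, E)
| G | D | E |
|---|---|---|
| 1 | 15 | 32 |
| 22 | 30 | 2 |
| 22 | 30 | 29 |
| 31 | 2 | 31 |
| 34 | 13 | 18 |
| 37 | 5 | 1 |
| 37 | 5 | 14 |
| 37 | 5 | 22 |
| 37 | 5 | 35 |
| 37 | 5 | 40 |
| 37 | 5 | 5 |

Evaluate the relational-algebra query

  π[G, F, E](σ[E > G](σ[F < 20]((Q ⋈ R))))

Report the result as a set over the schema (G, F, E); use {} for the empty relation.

{(22, 15, 29), (22, 3, 29), (37, 17, 40)}

Q ⋈ R (natural join on G, D): {(22, 30, 15, 2), (22, 30, 15, 29), (22, 30, 3, 2), (22, 30, 3, 29), (37, 5, 17, 1), (37, 5, 17, 14), (37, 5, 17, 22), (37, 5, 17, 35), (37, 5, 17, 40), (37, 5, 17, 5), (37, 5, 29, 1), (37, 5, 29, 14), (37, 5, 29, 22), (37, 5, 29, 35), (37, 5, 29, 40), (37, 5, 29, 5), (37, 5, 33, 1), (37, 5, 33, 14), (37, 5, 33, 22), (37, 5, 33, 35), (37, 5, 33, 40), (37, 5, 33, 5), (37, 5, 38, 1), (37, 5, 38, 14), (37, 5, 38, 22), (37, 5, 38, 35), (37, 5, 38, 40), (37, 5, 38, 5), (37, 5, 40, 1), (37, 5, 40, 14), (37, 5, 40, 22), (37, 5, 40, 35), (37, 5, 40, 40), (37, 5, 40, 5)}
σ[F < 20]: keep tuples satisfying F < 20 → {(22, 30, 15, 2), (22, 30, 15, 29), (22, 30, 3, 2), (22, 30, 3, 29), (37, 5, 17, 1), (37, 5, 17, 14), (37, 5, 17, 22), (37, 5, 17, 35), (37, 5, 17, 40), (37, 5, 17, 5)}
σ[E > G]: keep tuples satisfying E > G → {(22, 30, 15, 29), (22, 30, 3, 29), (37, 5, 17, 40)}
π[G, F, E]: project onto (G, F, E) → {(22, 15, 29), (22, 3, 29), (37, 17, 40)}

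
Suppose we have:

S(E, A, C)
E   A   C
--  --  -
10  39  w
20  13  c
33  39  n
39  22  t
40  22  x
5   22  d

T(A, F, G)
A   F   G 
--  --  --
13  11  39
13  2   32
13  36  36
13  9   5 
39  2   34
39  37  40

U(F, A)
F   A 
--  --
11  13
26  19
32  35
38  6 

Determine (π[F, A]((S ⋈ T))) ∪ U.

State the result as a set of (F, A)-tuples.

{(11, 13), (2, 13), (2, 39), (26, 19), (32, 35), (36, 13), (37, 39), (38, 6), (9, 13)}

Natural join on A: {(10, 39, w, 2, 34), (10, 39, w, 37, 40), (20, 13, c, 11, 39), (20, 13, c, 2, 32), (20, 13, c, 36, 36), (20, 13, c, 9, 5), (33, 39, n, 2, 34), (33, 39, n, 37, 40)}
Projecting to F, A (2 duplicate(s) eliminated): {(11, 13), (2, 13), (2, 39), (36, 13), (37, 39), (9, 13)}
Union: {(11, 13), (2, 13), (2, 39), (36, 13), (37, 39), (9, 13)} with {(11, 13), (26, 19), (32, 35), (38, 6)} → {(11, 13), (2, 13), (2, 39), (26, 19), (32, 35), (36, 13), (37, 39), (38, 6), (9, 13)}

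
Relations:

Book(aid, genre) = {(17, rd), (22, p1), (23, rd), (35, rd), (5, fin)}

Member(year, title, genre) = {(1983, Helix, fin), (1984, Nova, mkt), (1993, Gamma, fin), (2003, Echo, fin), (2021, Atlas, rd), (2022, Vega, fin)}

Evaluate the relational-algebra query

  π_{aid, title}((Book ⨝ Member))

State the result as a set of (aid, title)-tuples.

{(17, Atlas), (23, Atlas), (35, Atlas), (5, Echo), (5, Gamma), (5, Helix), (5, Vega)}

Natural join on genre: {(17, rd, 2021, Atlas), (23, rd, 2021, Atlas), (35, rd, 2021, Atlas), (5, fin, 1983, Helix), (5, fin, 1993, Gamma), (5, fin, 2003, Echo), (5, fin, 2022, Vega)}
π_{aid, title} gives {(17, Atlas), (23, Atlas), (35, Atlas), (5, Echo), (5, Gamma), (5, Helix), (5, Vega)}.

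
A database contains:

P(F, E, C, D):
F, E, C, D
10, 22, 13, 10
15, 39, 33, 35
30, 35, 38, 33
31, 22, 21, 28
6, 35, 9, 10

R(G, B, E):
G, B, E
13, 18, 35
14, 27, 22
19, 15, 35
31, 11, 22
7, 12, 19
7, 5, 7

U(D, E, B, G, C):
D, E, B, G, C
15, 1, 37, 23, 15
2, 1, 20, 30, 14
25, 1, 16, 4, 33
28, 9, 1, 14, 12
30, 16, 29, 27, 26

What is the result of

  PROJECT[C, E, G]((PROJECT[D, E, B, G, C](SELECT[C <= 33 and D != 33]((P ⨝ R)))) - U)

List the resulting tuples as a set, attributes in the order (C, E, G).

Joining P and R on E yields {(10, 22, 13, 10, 14, 27), (10, 22, 13, 10, 31, 11), (30, 35, 38, 33, 13, 18), (30, 35, 38, 33, 19, 15), (31, 22, 21, 28, 14, 27), (31, 22, 21, 28, 31, 11), (6, 35, 9, 10, 13, 18), (6, 35, 9, 10, 19, 15)}.
Filtering on C <= 33 and D != 33 leaves {(10, 22, 13, 10, 14, 27), (10, 22, 13, 10, 31, 11), (31, 22, 21, 28, 14, 27), (31, 22, 21, 28, 31, 11), (6, 35, 9, 10, 13, 18), (6, 35, 9, 10, 19, 15)}.
Keep only column(s) D, E, B, G, C: {(10, 22, 11, 31, 13), (10, 22, 27, 14, 13), (10, 35, 15, 19, 9), (10, 35, 18, 13, 9), (28, 22, 11, 31, 21), (28, 22, 27, 14, 21)}
Set difference of the two operands is {(10, 22, 11, 31, 13), (10, 22, 27, 14, 13), (10, 35, 15, 19, 9), (10, 35, 18, 13, 9), (28, 22, 11, 31, 21), (28, 22, 27, 14, 21)}.
Keep only column(s) C, E, G: {(13, 22, 14), (13, 22, 31), (21, 22, 14), (21, 22, 31), (9, 35, 13), (9, 35, 19)}

{(13, 22, 14), (13, 22, 31), (21, 22, 14), (21, 22, 31), (9, 35, 13), (9, 35, 19)}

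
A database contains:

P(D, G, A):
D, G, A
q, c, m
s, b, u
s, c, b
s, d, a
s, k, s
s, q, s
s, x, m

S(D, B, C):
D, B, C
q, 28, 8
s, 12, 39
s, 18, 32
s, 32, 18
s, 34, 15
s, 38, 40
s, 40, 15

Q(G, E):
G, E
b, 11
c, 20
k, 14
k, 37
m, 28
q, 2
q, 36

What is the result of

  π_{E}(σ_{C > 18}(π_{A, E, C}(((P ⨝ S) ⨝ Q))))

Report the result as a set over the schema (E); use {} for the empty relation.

{11, 14, 2, 20, 36, 37}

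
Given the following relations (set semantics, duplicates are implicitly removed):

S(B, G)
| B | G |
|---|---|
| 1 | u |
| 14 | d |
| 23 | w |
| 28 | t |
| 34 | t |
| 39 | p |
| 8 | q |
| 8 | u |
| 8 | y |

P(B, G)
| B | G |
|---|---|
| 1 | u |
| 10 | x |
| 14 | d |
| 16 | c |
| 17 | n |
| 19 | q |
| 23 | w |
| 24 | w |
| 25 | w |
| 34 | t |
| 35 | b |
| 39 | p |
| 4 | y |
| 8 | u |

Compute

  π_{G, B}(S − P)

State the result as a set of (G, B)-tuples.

Set difference of the two operands is {(28, t), (8, q), (8, y)}.
Projecting to G, B: {(q, 8), (t, 28), (y, 8)}

{(q, 8), (t, 28), (y, 8)}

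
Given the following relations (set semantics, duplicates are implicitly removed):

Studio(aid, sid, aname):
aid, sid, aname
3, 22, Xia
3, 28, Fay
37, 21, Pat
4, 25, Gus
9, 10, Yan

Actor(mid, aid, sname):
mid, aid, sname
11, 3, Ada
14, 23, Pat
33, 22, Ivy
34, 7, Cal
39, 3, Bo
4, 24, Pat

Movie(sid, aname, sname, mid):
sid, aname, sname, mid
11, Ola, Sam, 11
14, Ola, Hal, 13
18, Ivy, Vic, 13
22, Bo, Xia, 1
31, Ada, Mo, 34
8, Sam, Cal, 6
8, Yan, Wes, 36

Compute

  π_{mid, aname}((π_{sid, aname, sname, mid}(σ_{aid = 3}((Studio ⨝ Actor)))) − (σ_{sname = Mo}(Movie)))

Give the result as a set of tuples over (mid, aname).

{(11, Fay), (11, Xia), (39, Fay), (39, Xia)}

Natural join on aid: {(3, 22, Xia, 11, Ada), (3, 22, Xia, 39, Bo), (3, 28, Fay, 11, Ada), (3, 28, Fay, 39, Bo)}
Selection aid = 3: {(3, 22, Xia, 11, Ada), (3, 22, Xia, 39, Bo), (3, 28, Fay, 11, Ada), (3, 28, Fay, 39, Bo)}
Keep only column(s) sid, aname, sname, mid: {(22, Xia, Ada, 11), (22, Xia, Bo, 39), (28, Fay, Ada, 11), (28, Fay, Bo, 39)}
Selection sname = Mo: {(31, Ada, Mo, 34)}
Difference: {(22, Xia, Ada, 11), (22, Xia, Bo, 39), (28, Fay, Ada, 11), (28, Fay, Bo, 39)} with {(31, Ada, Mo, 34)} → {(22, Xia, Ada, 11), (22, Xia, Bo, 39), (28, Fay, Ada, 11), (28, Fay, Bo, 39)}
Keep only column(s) mid, aname: {(11, Fay), (11, Xia), (39, Fay), (39, Xia)}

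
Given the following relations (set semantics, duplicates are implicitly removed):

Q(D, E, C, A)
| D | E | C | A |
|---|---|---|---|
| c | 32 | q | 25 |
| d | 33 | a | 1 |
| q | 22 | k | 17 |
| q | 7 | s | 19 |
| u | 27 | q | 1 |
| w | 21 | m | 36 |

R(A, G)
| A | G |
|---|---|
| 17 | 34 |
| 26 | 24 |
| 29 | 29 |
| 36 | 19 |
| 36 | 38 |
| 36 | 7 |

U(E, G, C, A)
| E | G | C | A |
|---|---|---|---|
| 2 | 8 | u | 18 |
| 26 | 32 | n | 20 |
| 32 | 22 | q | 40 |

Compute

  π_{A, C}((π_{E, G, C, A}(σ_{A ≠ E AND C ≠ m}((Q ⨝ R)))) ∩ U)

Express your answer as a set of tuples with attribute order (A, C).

Natural join on A: {(q, 22, k, 17, 34), (w, 21, m, 36, 19), (w, 21, m, 36, 38), (w, 21, m, 36, 7)}
σ[A ≠ E AND C ≠ m]: keep tuples satisfying A ≠ E AND C ≠ m → {(q, 22, k, 17, 34)}
Keep only column(s) E, G, C, A: {(22, 34, k, 17)}
Intersection: {(22, 34, k, 17)} with {(2, 8, u, 18), (26, 32, n, 20), (32, 22, q, 40)} → {}
Keep only column(s) A, C: {}

{}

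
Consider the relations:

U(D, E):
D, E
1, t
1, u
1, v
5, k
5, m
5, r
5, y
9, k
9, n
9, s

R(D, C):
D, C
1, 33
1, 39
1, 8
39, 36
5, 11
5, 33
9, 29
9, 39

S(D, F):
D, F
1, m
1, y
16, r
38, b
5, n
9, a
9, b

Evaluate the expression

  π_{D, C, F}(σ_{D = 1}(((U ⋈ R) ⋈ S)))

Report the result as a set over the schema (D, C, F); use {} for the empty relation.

Joining U and R on D yields {(1, t, 33), (1, t, 39), (1, t, 8), (1, u, 33), (1, u, 39), (1, u, 8), (1, v, 33), (1, v, 39), (1, v, 8), (5, k, 11), (5, k, 33), (5, m, 11), (5, m, 33), (5, r, 11), (5, r, 33), (5, y, 11), (5, y, 33), (9, k, 29), (9, k, 39), (9, n, 29), (9, n, 39), (9, s, 29), (9, s, 39)}.
Joining (U ⋈ R) and S on D yields {(1, t, 33, m), (1, t, 33, y), (1, t, 39, m), (1, t, 39, y), (1, t, 8, m), (1, t, 8, y), (1, u, 33, m), (1, u, 33, y), (1, u, 39, m), (1, u, 39, y), (1, u, 8, m), (1, u, 8, y), (1, v, 33, m), (1, v, 33, y), (1, v, 39, m), (1, v, 39, y), (1, v, 8, m), (1, v, 8, y), (5, k, 11, n), (5, k, 33, n), (5, m, 11, n), (5, m, 33, n), (5, r, 11, n), (5, r, 33, n), (5, y, 11, n), (5, y, 33, n), (9, k, 29, a), (9, k, 29, b), (9, k, 39, a), (9, k, 39, b), (9, n, 29, a), (9, n, 29, b), (9, n, 39, a), (9, n, 39, b), (9, s, 29, a), (9, s, 29, b), (9, s, 39, a), (9, s, 39, b)}.
Apply σ_{D = 1}; surviving tuples: {(1, t, 33, m), (1, t, 33, y), (1, t, 39, m), (1, t, 39, y), (1, t, 8, m), (1, t, 8, y), (1, u, 33, m), (1, u, 33, y), (1, u, 39, m), (1, u, 39, y), (1, u, 8, m), (1, u, 8, y), (1, v, 33, m), (1, v, 33, y), (1, v, 39, m), (1, v, 39, y), (1, v, 8, m), (1, v, 8, y)}
Projecting to D, C, F (12 duplicate(s) eliminated): {(1, 33, m), (1, 33, y), (1, 39, m), (1, 39, y), (1, 8, m), (1, 8, y)}

{(1, 33, m), (1, 33, y), (1, 39, m), (1, 39, y), (1, 8, m), (1, 8, y)}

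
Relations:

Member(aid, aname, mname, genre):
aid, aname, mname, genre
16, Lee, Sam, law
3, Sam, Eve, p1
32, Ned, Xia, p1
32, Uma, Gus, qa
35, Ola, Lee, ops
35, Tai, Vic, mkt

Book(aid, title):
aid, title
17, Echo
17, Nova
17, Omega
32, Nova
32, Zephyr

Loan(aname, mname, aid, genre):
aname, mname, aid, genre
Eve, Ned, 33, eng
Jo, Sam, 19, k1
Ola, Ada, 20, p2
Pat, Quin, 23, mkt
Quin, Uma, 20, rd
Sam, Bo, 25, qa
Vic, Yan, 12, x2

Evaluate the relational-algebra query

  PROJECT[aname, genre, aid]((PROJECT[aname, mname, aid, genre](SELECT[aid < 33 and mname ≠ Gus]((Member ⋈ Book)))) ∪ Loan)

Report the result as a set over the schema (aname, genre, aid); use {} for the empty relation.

{(Eve, eng, 33), (Jo, k1, 19), (Ned, p1, 32), (Ola, p2, 20), (Pat, mkt, 23), (Quin, rd, 20), (Sam, qa, 25), (Vic, x2, 12)}

Joining Member and Book on aid yields {(32, Ned, Xia, p1, Nova), (32, Ned, Xia, p1, Zephyr), (32, Uma, Gus, qa, Nova), (32, Uma, Gus, qa, Zephyr)}.
Filtering on aid < 33 and mname ≠ Gus leaves {(32, Ned, Xia, p1, Nova), (32, Ned, Xia, p1, Zephyr)}.
Projecting to aname, mname, aid, genre (1 duplicate(s) eliminated): {(Ned, Xia, 32, p1)}
Union: {(Ned, Xia, 32, p1)} with {(Eve, Ned, 33, eng), (Jo, Sam, 19, k1), (Ola, Ada, 20, p2), (Pat, Quin, 23, mkt), (Quin, Uma, 20, rd), (Sam, Bo, 25, qa), (Vic, Yan, 12, x2)} → {(Eve, Ned, 33, eng), (Jo, Sam, 19, k1), (Ned, Xia, 32, p1), (Ola, Ada, 20, p2), (Pat, Quin, 23, mkt), (Quin, Uma, 20, rd), (Sam, Bo, 25, qa), (Vic, Yan, 12, x2)}
Projecting to aname, genre, aid: {(Eve, eng, 33), (Jo, k1, 19), (Ned, p1, 32), (Ola, p2, 20), (Pat, mkt, 23), (Quin, rd, 20), (Sam, qa, 25), (Vic, x2, 12)}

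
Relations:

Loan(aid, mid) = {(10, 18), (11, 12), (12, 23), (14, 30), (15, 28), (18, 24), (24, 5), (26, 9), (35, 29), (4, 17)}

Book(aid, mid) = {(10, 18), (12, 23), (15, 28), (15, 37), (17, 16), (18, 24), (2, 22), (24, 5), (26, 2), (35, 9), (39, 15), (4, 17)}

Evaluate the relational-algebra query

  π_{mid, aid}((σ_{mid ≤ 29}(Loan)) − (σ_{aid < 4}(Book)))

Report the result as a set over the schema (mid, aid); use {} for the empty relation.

{(12, 11), (17, 4), (18, 10), (23, 12), (24, 18), (28, 15), (29, 35), (5, 24), (9, 26)}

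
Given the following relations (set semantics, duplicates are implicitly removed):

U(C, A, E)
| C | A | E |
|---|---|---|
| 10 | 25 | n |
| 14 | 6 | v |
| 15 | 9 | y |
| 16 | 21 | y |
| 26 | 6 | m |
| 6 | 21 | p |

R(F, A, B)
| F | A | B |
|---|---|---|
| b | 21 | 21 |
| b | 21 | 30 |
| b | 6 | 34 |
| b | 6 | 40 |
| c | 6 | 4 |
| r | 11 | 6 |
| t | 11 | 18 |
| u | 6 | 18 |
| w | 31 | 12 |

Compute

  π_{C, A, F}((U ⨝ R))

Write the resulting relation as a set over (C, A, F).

{(14, 6, b), (14, 6, c), (14, 6, u), (16, 21, b), (26, 6, b), (26, 6, c), (26, 6, u), (6, 21, b)}

Natural join on A: {(14, 6, v, b, 34), (14, 6, v, b, 40), (14, 6, v, c, 4), (14, 6, v, u, 18), (16, 21, y, b, 21), (16, 21, y, b, 30), (26, 6, m, b, 34), (26, 6, m, b, 40), (26, 6, m, c, 4), (26, 6, m, u, 18), (6, 21, p, b, 21), (6, 21, p, b, 30)}
π_{C, A, F} gives {(14, 6, b), (14, 6, c), (14, 6, u), (16, 21, b), (26, 6, b), (26, 6, c), (26, 6, u), (6, 21, b)} (4 duplicate(s) eliminated).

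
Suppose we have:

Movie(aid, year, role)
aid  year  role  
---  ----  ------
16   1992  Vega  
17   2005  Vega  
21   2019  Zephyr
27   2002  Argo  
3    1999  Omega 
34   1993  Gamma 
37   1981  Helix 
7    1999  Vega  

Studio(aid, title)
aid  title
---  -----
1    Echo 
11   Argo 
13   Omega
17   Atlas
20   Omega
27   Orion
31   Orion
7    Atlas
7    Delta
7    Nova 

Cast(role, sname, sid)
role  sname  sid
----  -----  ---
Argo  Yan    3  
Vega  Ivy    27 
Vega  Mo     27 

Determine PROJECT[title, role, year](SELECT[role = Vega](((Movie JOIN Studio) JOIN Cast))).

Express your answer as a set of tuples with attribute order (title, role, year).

Movie ⋈ Studio (natural join on aid): {(17, 2005, Vega, Atlas), (27, 2002, Argo, Orion), (7, 1999, Vega, Atlas), (7, 1999, Vega, Delta), (7, 1999, Vega, Nova)}
(Movie JOIN Studio) ⋈ Cast (natural join on role): {(17, 2005, Vega, Atlas, Ivy, 27), (17, 2005, Vega, Atlas, Mo, 27), (27, 2002, Argo, Orion, Yan, 3), (7, 1999, Vega, Atlas, Ivy, 27), (7, 1999, Vega, Atlas, Mo, 27), (7, 1999, Vega, Delta, Ivy, 27), (7, 1999, Vega, Delta, Mo, 27), (7, 1999, Vega, Nova, Ivy, 27), (7, 1999, Vega, Nova, Mo, 27)}
Filtering on role = Vega leaves {(17, 2005, Vega, Atlas, Ivy, 27), (17, 2005, Vega, Atlas, Mo, 27), (7, 1999, Vega, Atlas, Ivy, 27), (7, 1999, Vega, Atlas, Mo, 27), (7, 1999, Vega, Delta, Ivy, 27), (7, 1999, Vega, Delta, Mo, 27), (7, 1999, Vega, Nova, Ivy, 27), (7, 1999, Vega, Nova, Mo, 27)}.
Keep only column(s) title, role, year (4 duplicate(s) eliminated): {(Atlas, Vega, 1999), (Atlas, Vega, 2005), (Delta, Vega, 1999), (Nova, Vega, 1999)}

{(Atlas, Vega, 1999), (Atlas, Vega, 2005), (Delta, Vega, 1999), (Nova, Vega, 1999)}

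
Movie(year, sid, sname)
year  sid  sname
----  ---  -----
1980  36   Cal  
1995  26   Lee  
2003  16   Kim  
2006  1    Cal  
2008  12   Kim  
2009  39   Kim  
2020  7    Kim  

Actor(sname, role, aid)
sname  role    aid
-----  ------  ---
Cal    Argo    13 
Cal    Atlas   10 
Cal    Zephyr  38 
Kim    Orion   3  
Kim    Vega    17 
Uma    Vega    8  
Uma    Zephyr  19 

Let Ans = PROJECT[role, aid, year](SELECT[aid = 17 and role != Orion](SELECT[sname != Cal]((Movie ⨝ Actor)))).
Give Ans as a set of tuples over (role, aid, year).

{(Vega, 17, 2003), (Vega, 17, 2008), (Vega, 17, 2009), (Vega, 17, 2020)}

Joining Movie and Actor on sname yields {(1980, 36, Cal, Argo, 13), (1980, 36, Cal, Atlas, 10), (1980, 36, Cal, Zephyr, 38), (2003, 16, Kim, Orion, 3), (2003, 16, Kim, Vega, 17), (2006, 1, Cal, Argo, 13), (2006, 1, Cal, Atlas, 10), (2006, 1, Cal, Zephyr, 38), (2008, 12, Kim, Orion, 3), (2008, 12, Kim, Vega, 17), (2009, 39, Kim, Orion, 3), (2009, 39, Kim, Vega, 17), (2020, 7, Kim, Orion, 3), (2020, 7, Kim, Vega, 17)}.
Selection sname != Cal: {(2003, 16, Kim, Orion, 3), (2003, 16, Kim, Vega, 17), (2008, 12, Kim, Orion, 3), (2008, 12, Kim, Vega, 17), (2009, 39, Kim, Orion, 3), (2009, 39, Kim, Vega, 17), (2020, 7, Kim, Orion, 3), (2020, 7, Kim, Vega, 17)}
Selection aid = 17 and role != Orion: {(2003, 16, Kim, Vega, 17), (2008, 12, Kim, Vega, 17), (2009, 39, Kim, Vega, 17), (2020, 7, Kim, Vega, 17)}
Keep only column(s) role, aid, year: {(Vega, 17, 2003), (Vega, 17, 2008), (Vega, 17, 2009), (Vega, 17, 2020)}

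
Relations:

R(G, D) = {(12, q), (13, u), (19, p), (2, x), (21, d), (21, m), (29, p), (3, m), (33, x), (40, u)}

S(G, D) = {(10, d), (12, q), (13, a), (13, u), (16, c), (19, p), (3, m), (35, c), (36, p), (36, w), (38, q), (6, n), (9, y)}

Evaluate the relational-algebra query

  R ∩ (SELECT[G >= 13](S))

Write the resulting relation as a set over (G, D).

σ[G >= 13]: keep tuples satisfying G >= 13 → {(13, a), (13, u), (16, c), (19, p), (35, c), (36, p), (36, w), (38, q)}
Intersection: {(12, q), (13, u), (19, p), (2, x), (21, d), (21, m), (29, p), (3, m), (33, x), (40, u)} with {(13, a), (13, u), (16, c), (19, p), (35, c), (36, p), (36, w), (38, q)} → {(13, u), (19, p)}

{(13, u), (19, p)}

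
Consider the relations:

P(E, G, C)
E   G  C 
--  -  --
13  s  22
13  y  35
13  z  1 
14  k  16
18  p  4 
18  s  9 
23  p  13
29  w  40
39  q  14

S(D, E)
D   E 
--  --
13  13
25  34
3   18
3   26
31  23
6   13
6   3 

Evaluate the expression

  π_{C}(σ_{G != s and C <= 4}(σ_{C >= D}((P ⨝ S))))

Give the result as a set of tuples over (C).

P ⋈ S (natural join on E): {(13, s, 22, 13), (13, s, 22, 6), (13, y, 35, 13), (13, y, 35, 6), (13, z, 1, 13), (13, z, 1, 6), (18, p, 4, 3), (18, s, 9, 3), (23, p, 13, 31)}
Selection C >= D: {(13, s, 22, 13), (13, s, 22, 6), (13, y, 35, 13), (13, y, 35, 6), (18, p, 4, 3), (18, s, 9, 3)}
Selection G != s and C <= 4: {(18, p, 4, 3)}
Keep only column(s) C: {4}

{4}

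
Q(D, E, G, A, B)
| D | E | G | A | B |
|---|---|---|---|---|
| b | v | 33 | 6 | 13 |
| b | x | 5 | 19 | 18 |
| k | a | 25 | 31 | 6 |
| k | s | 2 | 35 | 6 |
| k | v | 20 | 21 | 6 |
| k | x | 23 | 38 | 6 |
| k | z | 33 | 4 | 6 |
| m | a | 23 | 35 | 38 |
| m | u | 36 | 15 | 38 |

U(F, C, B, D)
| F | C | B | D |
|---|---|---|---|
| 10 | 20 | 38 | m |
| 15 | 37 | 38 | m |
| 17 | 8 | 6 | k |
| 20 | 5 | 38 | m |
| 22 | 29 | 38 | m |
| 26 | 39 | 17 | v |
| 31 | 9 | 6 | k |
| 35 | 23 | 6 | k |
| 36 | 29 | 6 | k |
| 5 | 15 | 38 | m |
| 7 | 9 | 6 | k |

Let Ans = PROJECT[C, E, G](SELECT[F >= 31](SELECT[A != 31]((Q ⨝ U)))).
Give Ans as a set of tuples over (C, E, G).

{(23, s, 2), (23, v, 20), (23, x, 23), (23, z, 33), (29, s, 2), (29, v, 20), (29, x, 23), (29, z, 33), (9, s, 2), (9, v, 20), (9, x, 23), (9, z, 33)}

Natural join on D, B: {(k, a, 25, 31, 6, 17, 8), (k, a, 25, 31, 6, 31, 9), (k, a, 25, 31, 6, 35, 23), (k, a, 25, 31, 6, 36, 29), (k, a, 25, 31, 6, 7, 9), (k, s, 2, 35, 6, 17, 8), (k, s, 2, 35, 6, 31, 9), (k, s, 2, 35, 6, 35, 23), (k, s, 2, 35, 6, 36, 29), (k, s, 2, 35, 6, 7, 9), (k, v, 20, 21, 6, 17, 8), (k, v, 20, 21, 6, 31, 9), (k, v, 20, 21, 6, 35, 23), (k, v, 20, 21, 6, 36, 29), (k, v, 20, 21, 6, 7, 9), (k, x, 23, 38, 6, 17, 8), (k, x, 23, 38, 6, 31, 9), (k, x, 23, 38, 6, 35, 23), (k, x, 23, 38, 6, 36, 29), (k, x, 23, 38, 6, 7, 9), (k, z, 33, 4, 6, 17, 8), (k, z, 33, 4, 6, 31, 9), (k, z, 33, 4, 6, 35, 23), (k, z, 33, 4, 6, 36, 29), (k, z, 33, 4, 6, 7, 9), (m, a, 23, 35, 38, 10, 20), (m, a, 23, 35, 38, 15, 37), (m, a, 23, 35, 38, 20, 5), (m, a, 23, 35, 38, 22, 29), (m, a, 23, 35, 38, 5, 15), (m, u, 36, 15, 38, 10, 20), (m, u, 36, 15, 38, 15, 37), (m, u, 36, 15, 38, 20, 5), (m, u, 36, 15, 38, 22, 29), (m, u, 36, 15, 38, 5, 15)}
Selection A != 31: {(k, s, 2, 35, 6, 17, 8), (k, s, 2, 35, 6, 31, 9), (k, s, 2, 35, 6, 35, 23), (k, s, 2, 35, 6, 36, 29), (k, s, 2, 35, 6, 7, 9), (k, v, 20, 21, 6, 17, 8), (k, v, 20, 21, 6, 31, 9), (k, v, 20, 21, 6, 35, 23), (k, v, 20, 21, 6, 36, 29), (k, v, 20, 21, 6, 7, 9), (k, x, 23, 38, 6, 17, 8), (k, x, 23, 38, 6, 31, 9), (k, x, 23, 38, 6, 35, 23), (k, x, 23, 38, 6, 36, 29), (k, x, 23, 38, 6, 7, 9), (k, z, 33, 4, 6, 17, 8), (k, z, 33, 4, 6, 31, 9), (k, z, 33, 4, 6, 35, 23), (k, z, 33, 4, 6, 36, 29), (k, z, 33, 4, 6, 7, 9), (m, a, 23, 35, 38, 10, 20), (m, a, 23, 35, 38, 15, 37), (m, a, 23, 35, 38, 20, 5), (m, a, 23, 35, 38, 22, 29), (m, a, 23, 35, 38, 5, 15), (m, u, 36, 15, 38, 10, 20), (m, u, 36, 15, 38, 15, 37), (m, u, 36, 15, 38, 20, 5), (m, u, 36, 15, 38, 22, 29), (m, u, 36, 15, 38, 5, 15)}
Selection F >= 31: {(k, s, 2, 35, 6, 31, 9), (k, s, 2, 35, 6, 35, 23), (k, s, 2, 35, 6, 36, 29), (k, v, 20, 21, 6, 31, 9), (k, v, 20, 21, 6, 35, 23), (k, v, 20, 21, 6, 36, 29), (k, x, 23, 38, 6, 31, 9), (k, x, 23, 38, 6, 35, 23), (k, x, 23, 38, 6, 36, 29), (k, z, 33, 4, 6, 31, 9), (k, z, 33, 4, 6, 35, 23), (k, z, 33, 4, 6, 36, 29)}
Projecting to C, E, G: {(23, s, 2), (23, v, 20), (23, x, 23), (23, z, 33), (29, s, 2), (29, v, 20), (29, x, 23), (29, z, 33), (9, s, 2), (9, v, 20), (9, x, 23), (9, z, 33)}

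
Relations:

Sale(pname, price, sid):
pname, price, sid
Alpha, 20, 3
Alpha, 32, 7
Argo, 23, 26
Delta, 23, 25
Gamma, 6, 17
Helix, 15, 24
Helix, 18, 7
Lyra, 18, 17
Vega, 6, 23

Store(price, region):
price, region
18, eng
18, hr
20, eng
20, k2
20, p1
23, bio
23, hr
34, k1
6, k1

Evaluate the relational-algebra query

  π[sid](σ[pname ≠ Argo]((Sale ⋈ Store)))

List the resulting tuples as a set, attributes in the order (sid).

Joining Sale and Store on price yields {(Alpha, 20, 3, eng), (Alpha, 20, 3, k2), (Alpha, 20, 3, p1), (Argo, 23, 26, bio), (Argo, 23, 26, hr), (Delta, 23, 25, bio), (Delta, 23, 25, hr), (Gamma, 6, 17, k1), (Helix, 18, 7, eng), (Helix, 18, 7, hr), (Lyra, 18, 17, eng), (Lyra, 18, 17, hr), (Vega, 6, 23, k1)}.
Selection pname ≠ Argo: {(Alpha, 20, 3, eng), (Alpha, 20, 3, k2), (Alpha, 20, 3, p1), (Delta, 23, 25, bio), (Delta, 23, 25, hr), (Gamma, 6, 17, k1), (Helix, 18, 7, eng), (Helix, 18, 7, hr), (Lyra, 18, 17, eng), (Lyra, 18, 17, hr), (Vega, 6, 23, k1)}
π_{sid} gives {17, 23, 25, 3, 7} (6 duplicate(s) eliminated).

{17, 23, 25, 3, 7}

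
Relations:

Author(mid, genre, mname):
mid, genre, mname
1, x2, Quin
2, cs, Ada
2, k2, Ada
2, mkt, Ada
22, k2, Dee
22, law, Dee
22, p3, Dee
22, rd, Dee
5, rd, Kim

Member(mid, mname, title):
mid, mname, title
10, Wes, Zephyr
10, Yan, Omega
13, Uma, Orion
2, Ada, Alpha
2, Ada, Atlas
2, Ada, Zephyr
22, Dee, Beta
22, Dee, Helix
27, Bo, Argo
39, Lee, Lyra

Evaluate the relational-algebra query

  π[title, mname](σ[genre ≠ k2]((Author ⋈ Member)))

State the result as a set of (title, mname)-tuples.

{(Alpha, Ada), (Atlas, Ada), (Beta, Dee), (Helix, Dee), (Zephyr, Ada)}

Author ⋈ Member (natural join on mid, mname): {(2, cs, Ada, Alpha), (2, cs, Ada, Atlas), (2, cs, Ada, Zephyr), (2, k2, Ada, Alpha), (2, k2, Ada, Atlas), (2, k2, Ada, Zephyr), (2, mkt, Ada, Alpha), (2, mkt, Ada, Atlas), (2, mkt, Ada, Zephyr), (22, k2, Dee, Beta), (22, k2, Dee, Helix), (22, law, Dee, Beta), (22, law, Dee, Helix), (22, p3, Dee, Beta), (22, p3, Dee, Helix), (22, rd, Dee, Beta), (22, rd, Dee, Helix)}
Selection genre ≠ k2: {(2, cs, Ada, Alpha), (2, cs, Ada, Atlas), (2, cs, Ada, Zephyr), (2, mkt, Ada, Alpha), (2, mkt, Ada, Atlas), (2, mkt, Ada, Zephyr), (22, law, Dee, Beta), (22, law, Dee, Helix), (22, p3, Dee, Beta), (22, p3, Dee, Helix), (22, rd, Dee, Beta), (22, rd, Dee, Helix)}
π[title, mname]: project onto (title, mname) (7 duplicate(s) eliminated) → {(Alpha, Ada), (Atlas, Ada), (Beta, Dee), (Helix, Dee), (Zephyr, Ada)}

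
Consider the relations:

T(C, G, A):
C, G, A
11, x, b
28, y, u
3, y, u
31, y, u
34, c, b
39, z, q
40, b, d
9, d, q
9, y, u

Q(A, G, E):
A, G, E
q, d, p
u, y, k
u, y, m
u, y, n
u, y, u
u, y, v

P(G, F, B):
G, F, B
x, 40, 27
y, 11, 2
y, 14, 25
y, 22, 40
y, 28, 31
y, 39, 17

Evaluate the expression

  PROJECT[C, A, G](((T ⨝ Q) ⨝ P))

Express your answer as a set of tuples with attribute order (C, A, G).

{(28, u, y), (3, u, y), (31, u, y), (9, u, y)}

T ⋈ Q (natural join on G, A): {(28, y, u, k), (28, y, u, m), (28, y, u, n), (28, y, u, u), (28, y, u, v), (3, y, u, k), (3, y, u, m), (3, y, u, n), (3, y, u, u), (3, y, u, v), (31, y, u, k), (31, y, u, m), (31, y, u, n), (31, y, u, u), (31, y, u, v), (9, d, q, p), (9, y, u, k), (9, y, u, m), (9, y, u, n), (9, y, u, u), (9, y, u, v)}
(T ⨝ Q) ⋈ P (natural join on G): {(28, y, u, k, 11, 2), (28, y, u, k, 14, 25), (28, y, u, k, 22, 40), (28, y, u, k, 28, 31), (28, y, u, k, 39, 17), (28, y, u, m, 11, 2), (28, y, u, m, 14, 25), (28, y, u, m, 22, 40), (28, y, u, m, 28, 31), (28, y, u, m, 39, 17), (28, y, u, n, 11, 2), (28, y, u, n, 14, 25), (28, y, u, n, 22, 40), (28, y, u, n, 28, 31), (28, y, u, n, 39, 17), (28, y, u, u, 11, 2), (28, y, u, u, 14, 25), (28, y, u, u, 22, 40), (28, y, u, u, 28, 31), (28, y, u, u, 39, 17), (28, y, u, v, 11, 2), (28, y, u, v, 14, 25), (28, y, u, v, 22, 40), (28, y, u, v, 28, 31), (28, y, u, v, 39, 17), (3, y, u, k, 11, 2), (3, y, u, k, 14, 25), (3, y, u, k, 22, 40), (3, y, u, k, 28, 31), (3, y, u, k, 39, 17), (3, y, u, m, 11, 2), (3, y, u, m, 14, 25), (3, y, u, m, 22, 40), (3, y, u, m, 28, 31), (3, y, u, m, 39, 17), (3, y, u, n, 11, 2), (3, y, u, n, 14, 25), (3, y, u, n, 22, 40), (3, y, u, n, 28, 31), (3, y, u, n, 39, 17), (3, y, u, u, 11, 2), (3, y, u, u, 14, 25), (3, y, u, u, 22, 40), (3, y, u, u, 28, 31), (3, y, u, u, 39, 17), (3, y, u, v, 11, 2), (3, y, u, v, 14, 25), (3, y, u, v, 22, 40), (3, y, u, v, 28, 31), (3, y, u, v, 39, 17), (31, y, u, k, 11, 2), (31, y, u, k, 14, 25), (31, y, u, k, 22, 40), (31, y, u, k, 28, 31), (31, y, u, k, 39, 17), (31, y, u, m, 11, 2), (31, y, u, m, 14, 25), (31, y, u, m, 22, 40), (31, y, u, m, 28, 31), (31, y, u, m, 39, 17), (31, y, u, n, 11, 2), (31, y, u, n, 14, 25), (31, y, u, n, 22, 40), (31, y, u, n, 28, 31), (31, y, u, n, 39, 17), (31, y, u, u, 11, 2), (31, y, u, u, 14, 25), (31, y, u, u, 22, 40), (31, y, u, u, 28, 31), (31, y, u, u, 39, 17), (31, y, u, v, 11, 2), (31, y, u, v, 14, 25), (31, y, u, v, 22, 40), (31, y, u, v, 28, 31), (31, y, u, v, 39, 17), (9, y, u, k, 11, 2), (9, y, u, k, 14, 25), (9, y, u, k, 22, 40), (9, y, u, k, 28, 31), (9, y, u, k, 39, 17), (9, y, u, m, 11, 2), (9, y, u, m, 14, 25), (9, y, u, m, 22, 40), (9, y, u, m, 28, 31), (9, y, u, m, 39, 17), (9, y, u, n, 11, 2), (9, y, u, n, 14, 25), (9, y, u, n, 22, 40), (9, y, u, n, 28, 31), (9, y, u, n, 39, 17), (9, y, u, u, 11, 2), (9, y, u, u, 14, 25), (9, y, u, u, 22, 40), (9, y, u, u, 28, 31), (9, y, u, u, 39, 17), (9, y, u, v, 11, 2), (9, y, u, v, 14, 25), (9, y, u, v, 22, 40), (9, y, u, v, 28, 31), (9, y, u, v, 39, 17)}
π_{C, A, G} gives {(28, u, y), (3, u, y), (31, u, y), (9, u, y)} (96 duplicate(s) eliminated).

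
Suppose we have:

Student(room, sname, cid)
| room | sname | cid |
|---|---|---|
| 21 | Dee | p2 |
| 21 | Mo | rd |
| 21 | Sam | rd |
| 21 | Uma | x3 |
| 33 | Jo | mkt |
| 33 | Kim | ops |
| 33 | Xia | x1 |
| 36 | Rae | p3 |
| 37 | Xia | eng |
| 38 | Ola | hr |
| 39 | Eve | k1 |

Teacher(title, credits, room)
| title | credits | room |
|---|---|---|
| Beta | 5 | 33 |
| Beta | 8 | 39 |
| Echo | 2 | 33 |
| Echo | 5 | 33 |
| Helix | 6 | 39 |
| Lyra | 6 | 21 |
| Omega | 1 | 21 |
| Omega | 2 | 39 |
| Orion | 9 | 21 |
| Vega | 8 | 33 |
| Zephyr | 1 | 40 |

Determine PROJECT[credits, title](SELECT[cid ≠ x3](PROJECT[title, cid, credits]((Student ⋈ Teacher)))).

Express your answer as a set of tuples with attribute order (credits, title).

{(1, Omega), (2, Echo), (2, Omega), (5, Beta), (5, Echo), (6, Helix), (6, Lyra), (8, Beta), (8, Vega), (9, Orion)}

Natural join on room: {(21, Dee, p2, Lyra, 6), (21, Dee, p2, Omega, 1), (21, Dee, p2, Orion, 9), (21, Mo, rd, Lyra, 6), (21, Mo, rd, Omega, 1), (21, Mo, rd, Orion, 9), (21, Sam, rd, Lyra, 6), (21, Sam, rd, Omega, 1), (21, Sam, rd, Orion, 9), (21, Uma, x3, Lyra, 6), (21, Uma, x3, Omega, 1), (21, Uma, x3, Orion, 9), (33, Jo, mkt, Beta, 5), (33, Jo, mkt, Echo, 2), (33, Jo, mkt, Echo, 5), (33, Jo, mkt, Vega, 8), (33, Kim, ops, Beta, 5), (33, Kim, ops, Echo, 2), (33, Kim, ops, Echo, 5), (33, Kim, ops, Vega, 8), (33, Xia, x1, Beta, 5), (33, Xia, x1, Echo, 2), (33, Xia, x1, Echo, 5), (33, Xia, x1, Vega, 8), (39, Eve, k1, Beta, 8), (39, Eve, k1, Helix, 6), (39, Eve, k1, Omega, 2)}
π_{title, cid, credits} gives {(Beta, k1, 8), (Beta, mkt, 5), (Beta, ops, 5), (Beta, x1, 5), (Echo, mkt, 2), (Echo, mkt, 5), (Echo, ops, 2), (Echo, ops, 5), (Echo, x1, 2), (Echo, x1, 5), (Helix, k1, 6), (Lyra, p2, 6), (Lyra, rd, 6), (Lyra, x3, 6), (Omega, k1, 2), (Omega, p2, 1), (Omega, rd, 1), (Omega, x3, 1), (Orion, p2, 9), (Orion, rd, 9), (Orion, x3, 9), (Vega, mkt, 8), (Vega, ops, 8), (Vega, x1, 8)} (3 duplicate(s) eliminated).
Apply σ_{cid ≠ x3}; surviving tuples: {(Beta, k1, 8), (Beta, mkt, 5), (Beta, ops, 5), (Beta, x1, 5), (Echo, mkt, 2), (Echo, mkt, 5), (Echo, ops, 2), (Echo, ops, 5), (Echo, x1, 2), (Echo, x1, 5), (Helix, k1, 6), (Lyra, p2, 6), (Lyra, rd, 6), (Omega, k1, 2), (Omega, p2, 1), (Omega, rd, 1), (Orion, p2, 9), (Orion, rd, 9), (Vega, mkt, 8), (Vega, ops, 8), (Vega, x1, 8)}
π_{credits, title} gives {(1, Omega), (2, Echo), (2, Omega), (5, Beta), (5, Echo), (6, Helix), (6, Lyra), (8, Beta), (8, Vega), (9, Orion)} (11 duplicate(s) eliminated).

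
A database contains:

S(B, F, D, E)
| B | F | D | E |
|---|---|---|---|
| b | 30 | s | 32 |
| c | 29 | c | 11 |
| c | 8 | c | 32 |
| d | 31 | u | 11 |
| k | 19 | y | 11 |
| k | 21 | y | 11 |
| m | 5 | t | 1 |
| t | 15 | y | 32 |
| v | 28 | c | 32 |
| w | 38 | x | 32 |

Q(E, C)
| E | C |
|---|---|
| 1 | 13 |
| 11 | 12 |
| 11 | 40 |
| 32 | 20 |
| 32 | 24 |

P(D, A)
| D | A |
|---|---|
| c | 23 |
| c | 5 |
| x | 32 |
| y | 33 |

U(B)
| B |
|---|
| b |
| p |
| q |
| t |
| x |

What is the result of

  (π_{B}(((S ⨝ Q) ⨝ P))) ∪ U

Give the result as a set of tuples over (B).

S ⋈ Q (natural join on E): {(b, 30, s, 32, 20), (b, 30, s, 32, 24), (c, 29, c, 11, 12), (c, 29, c, 11, 40), (c, 8, c, 32, 20), (c, 8, c, 32, 24), (d, 31, u, 11, 12), (d, 31, u, 11, 40), (k, 19, y, 11, 12), (k, 19, y, 11, 40), (k, 21, y, 11, 12), (k, 21, y, 11, 40), (m, 5, t, 1, 13), (t, 15, y, 32, 20), (t, 15, y, 32, 24), (v, 28, c, 32, 20), (v, 28, c, 32, 24), (w, 38, x, 32, 20), (w, 38, x, 32, 24)}
(S ⨝ Q) ⋈ P (natural join on D): {(c, 29, c, 11, 12, 23), (c, 29, c, 11, 12, 5), (c, 29, c, 11, 40, 23), (c, 29, c, 11, 40, 5), (c, 8, c, 32, 20, 23), (c, 8, c, 32, 20, 5), (c, 8, c, 32, 24, 23), (c, 8, c, 32, 24, 5), (k, 19, y, 11, 12, 33), (k, 19, y, 11, 40, 33), (k, 21, y, 11, 12, 33), (k, 21, y, 11, 40, 33), (t, 15, y, 32, 20, 33), (t, 15, y, 32, 24, 33), (v, 28, c, 32, 20, 23), (v, 28, c, 32, 20, 5), (v, 28, c, 32, 24, 23), (v, 28, c, 32, 24, 5), (w, 38, x, 32, 20, 32), (w, 38, x, 32, 24, 32)}
π_{B} gives {c, k, t, v, w} (15 duplicate(s) eliminated).
Set union of the two operands is {b, c, k, p, q, t, v, w, x}.

{b, c, k, p, q, t, v, w, x}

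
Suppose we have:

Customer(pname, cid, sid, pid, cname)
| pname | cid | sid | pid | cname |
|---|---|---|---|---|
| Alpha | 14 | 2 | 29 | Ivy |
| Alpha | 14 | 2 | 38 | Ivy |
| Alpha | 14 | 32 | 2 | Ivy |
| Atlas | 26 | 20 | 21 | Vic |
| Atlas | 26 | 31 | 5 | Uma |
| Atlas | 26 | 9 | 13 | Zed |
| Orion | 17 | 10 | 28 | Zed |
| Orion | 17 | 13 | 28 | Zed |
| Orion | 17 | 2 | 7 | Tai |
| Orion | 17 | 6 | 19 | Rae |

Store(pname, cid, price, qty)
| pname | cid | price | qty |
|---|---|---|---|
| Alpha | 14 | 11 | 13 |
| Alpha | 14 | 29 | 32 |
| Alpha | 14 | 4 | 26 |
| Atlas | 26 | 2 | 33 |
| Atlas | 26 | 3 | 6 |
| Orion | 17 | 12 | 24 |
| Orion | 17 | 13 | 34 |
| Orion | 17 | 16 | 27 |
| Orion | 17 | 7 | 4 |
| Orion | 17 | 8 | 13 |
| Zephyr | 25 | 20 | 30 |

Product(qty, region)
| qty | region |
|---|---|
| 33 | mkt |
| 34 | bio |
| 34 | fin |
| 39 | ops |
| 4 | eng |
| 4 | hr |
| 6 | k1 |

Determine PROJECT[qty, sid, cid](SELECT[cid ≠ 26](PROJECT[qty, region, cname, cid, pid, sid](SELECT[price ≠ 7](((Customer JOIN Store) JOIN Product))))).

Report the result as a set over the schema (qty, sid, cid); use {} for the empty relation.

Natural join on pname, cid: {(Alpha, 14, 2, 29, Ivy, 11, 13), (Alpha, 14, 2, 29, Ivy, 29, 32), (Alpha, 14, 2, 29, Ivy, 4, 26), (Alpha, 14, 2, 38, Ivy, 11, 13), (Alpha, 14, 2, 38, Ivy, 29, 32), (Alpha, 14, 2, 38, Ivy, 4, 26), (Alpha, 14, 32, 2, Ivy, 11, 13), (Alpha, 14, 32, 2, Ivy, 29, 32), (Alpha, 14, 32, 2, Ivy, 4, 26), (Atlas, 26, 20, 21, Vic, 2, 33), (Atlas, 26, 20, 21, Vic, 3, 6), (Atlas, 26, 31, 5, Uma, 2, 33), (Atlas, 26, 31, 5, Uma, 3, 6), (Atlas, 26, 9, 13, Zed, 2, 33), (Atlas, 26, 9, 13, Zed, 3, 6), (Orion, 17, 10, 28, Zed, 12, 24), (Orion, 17, 10, 28, Zed, 13, 34), (Orion, 17, 10, 28, Zed, 16, 27), (Orion, 17, 10, 28, Zed, 7, 4), (Orion, 17, 10, 28, Zed, 8, 13), (Orion, 17, 13, 28, Zed, 12, 24), (Orion, 17, 13, 28, Zed, 13, 34), (Orion, 17, 13, 28, Zed, 16, 27), (Orion, 17, 13, 28, Zed, 7, 4), (Orion, 17, 13, 28, Zed, 8, 13), (Orion, 17, 2, 7, Tai, 12, 24), (Orion, 17, 2, 7, Tai, 13, 34), (Orion, 17, 2, 7, Tai, 16, 27), (Orion, 17, 2, 7, Tai, 7, 4), (Orion, 17, 2, 7, Tai, 8, 13), (Orion, 17, 6, 19, Rae, 12, 24), (Orion, 17, 6, 19, Rae, 13, 34), (Orion, 17, 6, 19, Rae, 16, 27), (Orion, 17, 6, 19, Rae, 7, 4), (Orion, 17, 6, 19, Rae, 8, 13)}
Natural join on qty: {(Atlas, 26, 20, 21, Vic, 2, 33, mkt), (Atlas, 26, 20, 21, Vic, 3, 6, k1), (Atlas, 26, 31, 5, Uma, 2, 33, mkt), (Atlas, 26, 31, 5, Uma, 3, 6, k1), (Atlas, 26, 9, 13, Zed, 2, 33, mkt), (Atlas, 26, 9, 13, Zed, 3, 6, k1), (Orion, 17, 10, 28, Zed, 13, 34, bio), (Orion, 17, 10, 28, Zed, 13, 34, fin), (Orion, 17, 10, 28, Zed, 7, 4, eng), (Orion, 17, 10, 28, Zed, 7, 4, hr), (Orion, 17, 13, 28, Zed, 13, 34, bio), (Orion, 17, 13, 28, Zed, 13, 34, fin), (Orion, 17, 13, 28, Zed, 7, 4, eng), (Orion, 17, 13, 28, Zed, 7, 4, hr), (Orion, 17, 2, 7, Tai, 13, 34, bio), (Orion, 17, 2, 7, Tai, 13, 34, fin), (Orion, 17, 2, 7, Tai, 7, 4, eng), (Orion, 17, 2, 7, Tai, 7, 4, hr), (Orion, 17, 6, 19, Rae, 13, 34, bio), (Orion, 17, 6, 19, Rae, 13, 34, fin), (Orion, 17, 6, 19, Rae, 7, 4, eng), (Orion, 17, 6, 19, Rae, 7, 4, hr)}
Selection price ≠ 7: {(Atlas, 26, 20, 21, Vic, 2, 33, mkt), (Atlas, 26, 20, 21, Vic, 3, 6, k1), (Atlas, 26, 31, 5, Uma, 2, 33, mkt), (Atlas, 26, 31, 5, Uma, 3, 6, k1), (Atlas, 26, 9, 13, Zed, 2, 33, mkt), (Atlas, 26, 9, 13, Zed, 3, 6, k1), (Orion, 17, 10, 28, Zed, 13, 34, bio), (Orion, 17, 10, 28, Zed, 13, 34, fin), (Orion, 17, 13, 28, Zed, 13, 34, bio), (Orion, 17, 13, 28, Zed, 13, 34, fin), (Orion, 17, 2, 7, Tai, 13, 34, bio), (Orion, 17, 2, 7, Tai, 13, 34, fin), (Orion, 17, 6, 19, Rae, 13, 34, bio), (Orion, 17, 6, 19, Rae, 13, 34, fin)}
π_{qty, region, cname, cid, pid, sid} gives {(33, mkt, Uma, 26, 5, 31), (33, mkt, Vic, 26, 21, 20), (33, mkt, Zed, 26, 13, 9), (34, bio, Rae, 17, 19, 6), (34, bio, Tai, 17, 7, 2), (34, bio, Zed, 17, 28, 10), (34, bio, Zed, 17, 28, 13), (34, fin, Rae, 17, 19, 6), (34, fin, Tai, 17, 7, 2), (34, fin, Zed, 17, 28, 10), (34, fin, Zed, 17, 28, 13), (6, k1, Uma, 26, 5, 31), (6, k1, Vic, 26, 21, 20), (6, k1, Zed, 26, 13, 9)}.
Selection cid ≠ 26: {(34, bio, Rae, 17, 19, 6), (34, bio, Tai, 17, 7, 2), (34, bio, Zed, 17, 28, 10), (34, bio, Zed, 17, 28, 13), (34, fin, Rae, 17, 19, 6), (34, fin, Tai, 17, 7, 2), (34, fin, Zed, 17, 28, 10), (34, fin, Zed, 17, 28, 13)}
π_{qty, sid, cid} gives {(34, 10, 17), (34, 13, 17), (34, 2, 17), (34, 6, 17)} (4 duplicate(s) eliminated).

{(34, 10, 17), (34, 13, 17), (34, 2, 17), (34, 6, 17)}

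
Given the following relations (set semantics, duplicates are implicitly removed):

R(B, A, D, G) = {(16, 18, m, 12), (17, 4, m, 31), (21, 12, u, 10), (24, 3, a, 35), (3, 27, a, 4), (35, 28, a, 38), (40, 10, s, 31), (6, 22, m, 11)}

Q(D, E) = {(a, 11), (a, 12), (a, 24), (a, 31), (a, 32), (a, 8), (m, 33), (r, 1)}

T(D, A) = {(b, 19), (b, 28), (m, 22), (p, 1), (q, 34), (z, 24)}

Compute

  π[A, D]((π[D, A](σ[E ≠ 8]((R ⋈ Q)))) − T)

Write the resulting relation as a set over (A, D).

Natural join on D: {(16, 18, m, 12, 33), (17, 4, m, 31, 33), (24, 3, a, 35, 11), (24, 3, a, 35, 12), (24, 3, a, 35, 24), (24, 3, a, 35, 31), (24, 3, a, 35, 32), (24, 3, a, 35, 8), (3, 27, a, 4, 11), (3, 27, a, 4, 12), (3, 27, a, 4, 24), (3, 27, a, 4, 31), (3, 27, a, 4, 32), (3, 27, a, 4, 8), (35, 28, a, 38, 11), (35, 28, a, 38, 12), (35, 28, a, 38, 24), (35, 28, a, 38, 31), (35, 28, a, 38, 32), (35, 28, a, 38, 8), (6, 22, m, 11, 33)}
Apply σ_{E ≠ 8}; surviving tuples: {(16, 18, m, 12, 33), (17, 4, m, 31, 33), (24, 3, a, 35, 11), (24, 3, a, 35, 12), (24, 3, a, 35, 24), (24, 3, a, 35, 31), (24, 3, a, 35, 32), (3, 27, a, 4, 11), (3, 27, a, 4, 12), (3, 27, a, 4, 24), (3, 27, a, 4, 31), (3, 27, a, 4, 32), (35, 28, a, 38, 11), (35, 28, a, 38, 12), (35, 28, a, 38, 24), (35, 28, a, 38, 31), (35, 28, a, 38, 32), (6, 22, m, 11, 33)}
π_{D, A} gives {(a, 27), (a, 28), (a, 3), (m, 18), (m, 22), (m, 4)} (12 duplicate(s) eliminated).
Set difference of the two operands is {(a, 27), (a, 28), (a, 3), (m, 18), (m, 4)}.
π_{A, D} gives {(18, m), (27, a), (28, a), (3, a), (4, m)}.

{(18, m), (27, a), (28, a), (3, a), (4, m)}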